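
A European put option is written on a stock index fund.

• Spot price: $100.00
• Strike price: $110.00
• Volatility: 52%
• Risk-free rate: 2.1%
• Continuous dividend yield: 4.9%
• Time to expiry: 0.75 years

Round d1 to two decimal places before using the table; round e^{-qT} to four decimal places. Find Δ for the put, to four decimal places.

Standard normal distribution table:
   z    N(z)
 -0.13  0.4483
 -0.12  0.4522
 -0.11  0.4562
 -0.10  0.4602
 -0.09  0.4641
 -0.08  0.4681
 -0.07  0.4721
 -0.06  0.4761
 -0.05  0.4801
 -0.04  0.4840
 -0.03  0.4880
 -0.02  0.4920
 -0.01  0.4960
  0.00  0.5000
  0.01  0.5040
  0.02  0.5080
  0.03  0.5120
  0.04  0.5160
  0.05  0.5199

σ√T = 0.52 × 0.8660 = 0.4503
ln(S/K) + (r − q + σ²/2)T = ln(100/110) + (0.021 − 0.049 + 0.52²/2)·0.75 = -0.0953 + 0.0804 = -0.0149
d₁ = -0.0149 / 0.4503 = -0.0331 ⇒ -0.03
N(d₁) = N(-0.03) = 0.4880
Δ_put = e^(−qT)·(N(d₁) − 1) = 0.9639·(0.4880 − 1) = -0.4935

-0.4935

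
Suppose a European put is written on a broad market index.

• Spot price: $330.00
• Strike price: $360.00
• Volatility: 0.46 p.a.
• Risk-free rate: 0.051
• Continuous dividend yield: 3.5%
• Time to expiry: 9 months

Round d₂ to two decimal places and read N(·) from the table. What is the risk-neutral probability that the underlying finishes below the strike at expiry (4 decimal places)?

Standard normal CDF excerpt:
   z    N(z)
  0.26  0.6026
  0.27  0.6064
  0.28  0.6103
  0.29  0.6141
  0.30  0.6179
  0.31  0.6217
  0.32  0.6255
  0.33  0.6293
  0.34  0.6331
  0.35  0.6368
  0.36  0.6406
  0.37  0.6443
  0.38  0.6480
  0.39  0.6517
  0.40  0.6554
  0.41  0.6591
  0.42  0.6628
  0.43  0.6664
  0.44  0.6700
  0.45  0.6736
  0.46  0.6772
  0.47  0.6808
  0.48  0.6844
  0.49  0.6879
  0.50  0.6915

T = 0.75;  σ√T = 0.3984
d₁ = [ln(330/360) + (0.051 − 0.035 + 0.46²/2)·0.75] / 0.3984 = [-0.0870 + 0.0913] / 0.3984 = 0.0109 ⇒ 0.01
d₂ = d₁ − σ√T = 0.0109 − 0.3984 = -0.3875 ⇒ -0.39
Pr(exercise) under Q = N(−d₂) = N(0.39) = 0.6517

0.6517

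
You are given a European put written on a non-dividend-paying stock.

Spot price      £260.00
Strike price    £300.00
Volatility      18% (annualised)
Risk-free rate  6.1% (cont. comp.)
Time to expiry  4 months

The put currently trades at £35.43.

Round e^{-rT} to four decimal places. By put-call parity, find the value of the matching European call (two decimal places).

exp(−rT) = exp(−0.061·0.3333) = 0.9799
Put-call parity: C − P = S − K·e^(−rT) = 260 − 300·0.9799 = 260 − 293.9700 = -33.9700
C = P + (C − P) = 35.43 + (-33.9700) = 1.4600

£1.46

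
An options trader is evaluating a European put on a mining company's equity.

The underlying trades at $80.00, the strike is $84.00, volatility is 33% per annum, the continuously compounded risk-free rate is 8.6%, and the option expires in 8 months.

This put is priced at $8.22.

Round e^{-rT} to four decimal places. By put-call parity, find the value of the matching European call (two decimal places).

exp(−rT) = exp(−0.086·0.6667) = 0.9443
Put-call parity: C − P = S − K·e^(−rT) = 80 − 84·0.9443 = 80 − 79.3212 = 0.6788
C = P + (C − P) = 8.22 + (0.6788) = 8.8988

$8.90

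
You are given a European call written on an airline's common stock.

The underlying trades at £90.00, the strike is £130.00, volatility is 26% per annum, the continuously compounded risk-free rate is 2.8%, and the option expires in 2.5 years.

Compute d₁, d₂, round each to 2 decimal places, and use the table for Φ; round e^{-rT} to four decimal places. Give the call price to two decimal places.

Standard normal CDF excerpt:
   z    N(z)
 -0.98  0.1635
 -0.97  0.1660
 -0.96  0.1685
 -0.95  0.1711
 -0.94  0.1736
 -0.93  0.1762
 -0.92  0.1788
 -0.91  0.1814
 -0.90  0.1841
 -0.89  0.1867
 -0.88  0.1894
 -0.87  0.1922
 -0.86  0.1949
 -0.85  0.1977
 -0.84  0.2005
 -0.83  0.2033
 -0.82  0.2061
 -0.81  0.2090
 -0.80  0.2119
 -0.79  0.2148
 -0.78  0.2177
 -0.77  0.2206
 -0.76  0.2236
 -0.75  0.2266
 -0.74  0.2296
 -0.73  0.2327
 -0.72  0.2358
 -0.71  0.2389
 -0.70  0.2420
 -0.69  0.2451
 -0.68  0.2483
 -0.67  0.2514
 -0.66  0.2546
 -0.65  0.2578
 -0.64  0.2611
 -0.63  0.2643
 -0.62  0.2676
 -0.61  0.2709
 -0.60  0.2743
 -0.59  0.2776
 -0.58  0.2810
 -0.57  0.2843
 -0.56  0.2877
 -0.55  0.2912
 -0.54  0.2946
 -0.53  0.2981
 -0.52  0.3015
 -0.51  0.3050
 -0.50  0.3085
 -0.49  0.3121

T = 2.5;  σ√T = 0.4111
d₁ = [ln(90/130) + (0.028 + 0.26²/2)·2.5] / 0.4111 = [-0.3677 + 0.1545] / 0.4111 = -0.5187 → -0.52
d₂ = d₁ − σ√T = -0.5187 − 0.4111 = -0.9298 → -0.93
exp(−rT) = exp(−0.028·2.5) = 0.9324
N(d₁) = N(-0.52) = 0.3015;  N(d₂) = N(-0.93) = 0.1762
C = 90·0.3015 − 130·0.9324·0.1762 = 27.1350 − 21.3576 = 5.7774

£5.78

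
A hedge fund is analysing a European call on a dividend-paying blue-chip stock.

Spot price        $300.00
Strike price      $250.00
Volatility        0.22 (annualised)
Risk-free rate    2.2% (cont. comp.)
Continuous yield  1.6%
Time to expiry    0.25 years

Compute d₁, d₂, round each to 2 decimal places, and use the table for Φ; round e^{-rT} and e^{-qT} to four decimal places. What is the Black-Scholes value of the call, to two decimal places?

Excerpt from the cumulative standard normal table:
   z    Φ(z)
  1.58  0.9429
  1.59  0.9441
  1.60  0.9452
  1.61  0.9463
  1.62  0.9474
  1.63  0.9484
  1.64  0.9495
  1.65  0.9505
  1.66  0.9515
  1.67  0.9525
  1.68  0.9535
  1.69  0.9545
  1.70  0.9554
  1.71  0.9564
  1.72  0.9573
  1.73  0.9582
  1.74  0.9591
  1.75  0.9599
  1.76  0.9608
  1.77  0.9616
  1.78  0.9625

$50.76

σ√T = 0.22 × 0.5000 = 0.1100
d₁ = [ln(300/250) + (0.022 − 0.016 + 0.22²/2)·0.25] / 0.1100 = [0.1823 + 0.0075] / 0.1100 = 1.7261 ⇒ 1.73
d₂ = d₁ − σ√T = 1.7261 − 0.1100 = 1.6161 ⇒ 1.62
exp(−qT) = exp(−0.016·0.25) = 0.9960;  exp(−rT) = exp(−0.022·0.25) = 0.9945
N(d₁) = N(1.73) = 0.9582;  N(d₂) = N(1.62) = 0.9474
C = 300·0.9960·0.9582 − 250·0.9945·0.9474 = 286.3102 − 235.5473 = 50.7628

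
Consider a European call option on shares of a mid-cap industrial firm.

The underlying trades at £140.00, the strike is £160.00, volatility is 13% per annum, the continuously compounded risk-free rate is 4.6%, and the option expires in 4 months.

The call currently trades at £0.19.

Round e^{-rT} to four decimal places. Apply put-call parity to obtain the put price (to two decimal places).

exp(−rT) = exp(−0.046·0.3333) = 0.9848
Put-call parity: C − P = S − K·e^(−rT) = 140 − 160·0.9848 = 140 − 157.5680 = -17.5680
P = C − (C − P) = 0.19 − (-17.5680) = 17.7580

£17.76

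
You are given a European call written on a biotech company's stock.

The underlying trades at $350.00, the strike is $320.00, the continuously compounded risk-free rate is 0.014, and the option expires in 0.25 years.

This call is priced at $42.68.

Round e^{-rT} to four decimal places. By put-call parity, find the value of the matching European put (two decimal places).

$11.56

exp(−rT) = exp(−0.014·0.25) = 0.9965
Put-call parity: C − P = S − K·e^(−rT) = 350 − 320·0.9965 = 350 − 318.8800 = 31.1200
P = C − (C − P) = 42.68 − (31.1200) = 11.5600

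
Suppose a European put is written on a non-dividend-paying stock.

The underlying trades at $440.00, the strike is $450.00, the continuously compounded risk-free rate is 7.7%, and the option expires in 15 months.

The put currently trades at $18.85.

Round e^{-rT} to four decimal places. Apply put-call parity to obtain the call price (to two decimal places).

exp(−rT) = exp(−0.077·1.25) = 0.9082
Put-call parity: C − P = S − K·e^(−rT) = 440 − 450·0.9082 = 440 − 408.6900 = 31.3100
C = P + (C − P) = 18.85 + (31.3100) = 50.1600

$50.16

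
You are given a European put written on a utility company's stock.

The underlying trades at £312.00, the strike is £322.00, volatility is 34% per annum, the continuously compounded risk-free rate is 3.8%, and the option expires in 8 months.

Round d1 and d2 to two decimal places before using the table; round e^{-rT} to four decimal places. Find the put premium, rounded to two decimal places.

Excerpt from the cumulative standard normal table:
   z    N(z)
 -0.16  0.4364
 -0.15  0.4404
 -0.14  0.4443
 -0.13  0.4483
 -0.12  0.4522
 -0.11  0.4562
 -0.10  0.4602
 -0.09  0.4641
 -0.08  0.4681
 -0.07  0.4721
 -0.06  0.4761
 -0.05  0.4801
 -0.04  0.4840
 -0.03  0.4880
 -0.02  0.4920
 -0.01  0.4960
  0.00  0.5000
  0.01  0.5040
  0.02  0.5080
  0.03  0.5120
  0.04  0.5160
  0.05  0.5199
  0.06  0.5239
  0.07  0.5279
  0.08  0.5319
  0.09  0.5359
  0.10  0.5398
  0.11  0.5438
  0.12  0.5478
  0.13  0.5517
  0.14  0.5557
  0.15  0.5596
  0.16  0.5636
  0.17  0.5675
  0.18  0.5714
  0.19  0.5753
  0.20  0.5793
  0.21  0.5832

£35.86

T = 0.6667;  σ√T = 0.2776
d₁ = [ln(312/322) + (0.038 + 0.34²/2)·0.6667] / 0.2776 = [-0.0315 + 0.0639] / 0.2776 = 0.1164 → 0.12
d₂ = d₁ − σ√T = 0.1164 − 0.2776 = -0.1612 → -0.16
e^(−rT) = e^(−0.038·0.6667) = 0.9750
P = 322·0.9750·N(0.16) − 312·N(-0.12) = 322·0.9750·0.5636 − 312·0.4522 = 176.9422 − 141.0864 = 35.8558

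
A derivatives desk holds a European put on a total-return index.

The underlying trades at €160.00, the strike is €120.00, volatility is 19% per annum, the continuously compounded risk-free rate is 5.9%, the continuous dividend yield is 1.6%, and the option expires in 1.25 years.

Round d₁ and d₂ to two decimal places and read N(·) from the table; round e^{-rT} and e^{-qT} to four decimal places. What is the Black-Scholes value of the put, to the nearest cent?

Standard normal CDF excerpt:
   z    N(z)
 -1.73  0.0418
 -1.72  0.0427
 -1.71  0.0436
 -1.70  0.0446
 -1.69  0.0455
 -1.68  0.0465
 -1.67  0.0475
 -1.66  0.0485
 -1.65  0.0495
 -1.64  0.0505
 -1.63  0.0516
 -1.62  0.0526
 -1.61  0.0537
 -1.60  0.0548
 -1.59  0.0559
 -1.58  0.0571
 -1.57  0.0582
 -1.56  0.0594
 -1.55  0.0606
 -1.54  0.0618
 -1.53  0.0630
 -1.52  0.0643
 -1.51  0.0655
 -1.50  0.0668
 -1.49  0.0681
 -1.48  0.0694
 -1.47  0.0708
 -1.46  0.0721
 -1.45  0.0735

€0.61

σ√T = 0.19·√1.25 = 0.2124
d₁ = [ln(160/120) + (0.059 − 0.016 + 0.19²/2)·1.25] / 0.2124 = [0.2877 + 0.0763] / 0.2124 = 1.7135 → 1.71
d₂ = d₁ − σ√T = 1.7135 − 0.2124 = 1.5011 → 1.50
exp(−qT) = exp(−0.016·1.25) = 0.9802;  exp(−rT) = exp(−0.059·1.25) = 0.9289
P = 120·0.9289·N(-1.50) − 160·0.9802·N(-1.71) = 120·0.9289·0.0668 − 160·0.9802·0.0436 = 7.4461 − 6.8379 = 0.6082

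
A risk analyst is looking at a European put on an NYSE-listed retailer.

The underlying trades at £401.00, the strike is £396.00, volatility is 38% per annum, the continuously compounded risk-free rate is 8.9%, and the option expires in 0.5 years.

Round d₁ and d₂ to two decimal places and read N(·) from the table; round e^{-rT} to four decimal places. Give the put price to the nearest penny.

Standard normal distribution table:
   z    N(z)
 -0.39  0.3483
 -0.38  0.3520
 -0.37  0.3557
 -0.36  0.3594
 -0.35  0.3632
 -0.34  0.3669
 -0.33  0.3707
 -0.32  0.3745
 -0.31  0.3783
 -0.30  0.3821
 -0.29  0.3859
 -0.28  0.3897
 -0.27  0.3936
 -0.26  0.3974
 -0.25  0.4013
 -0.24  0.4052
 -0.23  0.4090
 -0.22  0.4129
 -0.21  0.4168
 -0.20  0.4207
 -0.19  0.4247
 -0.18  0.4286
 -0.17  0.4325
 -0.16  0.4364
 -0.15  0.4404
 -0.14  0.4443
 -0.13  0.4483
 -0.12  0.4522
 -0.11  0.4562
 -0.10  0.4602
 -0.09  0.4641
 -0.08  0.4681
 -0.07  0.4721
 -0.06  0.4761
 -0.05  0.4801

£31.66

σ√T = 0.38·√0.5 = 0.2687
d₁ = [ln(401/396) + (0.089 + 0.38²/2)·0.5] / 0.2687 = [0.0125 + 0.0806] / 0.2687 = 0.3467 ≈ 0.35
d₂ = d₁ − σ√T = 0.3467 − 0.2687 = 0.0780 ≈ 0.08
exp(−rT) = exp(−0.089·0.5) = 0.9565
P = 396·0.9565·N(-0.08) − 401·N(-0.35) = 396·0.9565·0.4681 − 401·0.3632 = 177.3041 − 145.6432 = 31.6609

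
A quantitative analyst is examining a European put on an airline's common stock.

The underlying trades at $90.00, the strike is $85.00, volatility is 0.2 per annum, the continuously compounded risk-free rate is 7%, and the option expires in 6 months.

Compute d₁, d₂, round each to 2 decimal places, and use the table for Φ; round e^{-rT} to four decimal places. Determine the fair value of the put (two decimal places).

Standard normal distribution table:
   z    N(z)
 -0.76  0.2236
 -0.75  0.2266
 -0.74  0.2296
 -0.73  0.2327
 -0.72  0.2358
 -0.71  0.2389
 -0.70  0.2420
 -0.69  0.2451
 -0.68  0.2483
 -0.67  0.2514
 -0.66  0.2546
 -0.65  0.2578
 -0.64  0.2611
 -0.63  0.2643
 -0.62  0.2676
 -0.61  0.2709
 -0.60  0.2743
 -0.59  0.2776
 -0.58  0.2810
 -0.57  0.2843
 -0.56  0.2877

σ√T = 0.2 × 0.7071 = 0.1414
d₁ = [ln(90/85) + (0.07 + ½·0.2²)·0.5] / (σ√T) = (0.0572 + 0.0450) / 0.1414 = 0.7224 ≈ 0.72
d₂ = 0.7224 − 0.1414 = 0.5809 ≈ 0.58
e^(−rT) = e^(−0.07·0.5) = 0.9656
N(−d₂) = N(-0.58) = 0.2810;  N(−d₁) = N(-0.72) = 0.2358
P = 85·0.9656·0.2810 − 90·0.2358 = 23.0634 − 21.2220 = 1.8414

$1.84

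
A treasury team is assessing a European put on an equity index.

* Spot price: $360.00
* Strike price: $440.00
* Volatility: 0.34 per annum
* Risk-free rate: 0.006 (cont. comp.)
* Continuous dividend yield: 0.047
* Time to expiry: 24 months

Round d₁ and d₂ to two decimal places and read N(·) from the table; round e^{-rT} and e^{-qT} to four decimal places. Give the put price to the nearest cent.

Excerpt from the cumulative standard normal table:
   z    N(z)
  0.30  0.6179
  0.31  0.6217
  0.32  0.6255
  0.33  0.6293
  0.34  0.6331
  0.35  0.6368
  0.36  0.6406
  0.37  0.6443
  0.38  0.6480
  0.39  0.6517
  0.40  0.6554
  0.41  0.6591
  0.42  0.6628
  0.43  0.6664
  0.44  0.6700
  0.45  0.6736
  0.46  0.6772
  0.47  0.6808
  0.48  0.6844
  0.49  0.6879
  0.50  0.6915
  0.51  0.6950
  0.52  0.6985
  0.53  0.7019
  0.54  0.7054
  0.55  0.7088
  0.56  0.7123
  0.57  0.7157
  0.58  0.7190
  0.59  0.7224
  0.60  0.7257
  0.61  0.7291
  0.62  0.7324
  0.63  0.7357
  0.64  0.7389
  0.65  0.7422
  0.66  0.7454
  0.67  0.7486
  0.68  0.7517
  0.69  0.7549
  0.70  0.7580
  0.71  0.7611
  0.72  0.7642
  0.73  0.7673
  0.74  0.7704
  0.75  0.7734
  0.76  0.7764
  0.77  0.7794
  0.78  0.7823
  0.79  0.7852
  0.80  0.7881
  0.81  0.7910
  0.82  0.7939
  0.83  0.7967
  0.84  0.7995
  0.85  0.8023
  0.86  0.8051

σ√T = 0.34·√2 = 0.4808
ln(S/K) + (r − q + σ²/2)T = ln(360/440) + (0.006 − 0.047 + 0.34²/2)·2 = -0.2007 + 0.0336 = -0.1671
d₁ = -0.1671 / 0.4808 = -0.3475 → -0.35
d₂ = d₁ − σ√T = -0.3475 − 0.4808 = -0.8283 → -0.83
exp(−qT) = exp(−0.047·2) = 0.9103;  exp(−rT) = exp(−0.006·2) = 0.9881
N(−d₂) = N(0.83) = 0.7967;  N(−d₁) = N(0.35) = 0.6368
P = 440·0.9881·0.7967 − 360·0.9103·0.6368 = 346.3765 − 208.6845 = 137.6920

$137.69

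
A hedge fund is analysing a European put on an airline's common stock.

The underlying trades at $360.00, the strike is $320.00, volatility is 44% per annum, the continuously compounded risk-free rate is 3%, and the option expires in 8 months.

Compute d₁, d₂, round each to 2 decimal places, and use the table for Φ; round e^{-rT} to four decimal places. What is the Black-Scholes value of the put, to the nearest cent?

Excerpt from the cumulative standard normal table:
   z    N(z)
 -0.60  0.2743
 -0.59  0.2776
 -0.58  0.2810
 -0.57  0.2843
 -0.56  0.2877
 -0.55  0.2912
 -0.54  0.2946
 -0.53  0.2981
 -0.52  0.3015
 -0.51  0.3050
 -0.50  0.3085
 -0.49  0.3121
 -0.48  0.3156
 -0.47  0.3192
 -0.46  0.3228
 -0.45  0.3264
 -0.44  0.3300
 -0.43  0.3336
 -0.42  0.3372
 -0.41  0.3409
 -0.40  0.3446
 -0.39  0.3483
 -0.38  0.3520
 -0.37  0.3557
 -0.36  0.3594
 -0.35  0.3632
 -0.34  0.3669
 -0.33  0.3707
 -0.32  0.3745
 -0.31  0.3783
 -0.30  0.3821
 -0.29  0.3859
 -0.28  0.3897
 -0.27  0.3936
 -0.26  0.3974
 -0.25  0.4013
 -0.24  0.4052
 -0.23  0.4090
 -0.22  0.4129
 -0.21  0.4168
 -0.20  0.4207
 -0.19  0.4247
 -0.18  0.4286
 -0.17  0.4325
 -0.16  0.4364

$28.39

T = 0.6667;  σ√T = 0.3593
d₁ = [ln(360/320) + (0.03 + 0.44²/2)·0.6667] / 0.3593 = [0.1178 + 0.0845] / 0.3593 = 0.5631 ⇒ 0.56
d₂ = d₁ − σ√T = 0.5631 − 0.3593 = 0.2039 ⇒ 0.20
exp(−rT) = exp(−0.03·0.6667) = 0.9802
P = 320·0.9802·N(-0.20) − 360·N(-0.56) = 320·0.9802·0.4207 − 360·0.2877 = 131.9584 − 103.5720 = 28.3864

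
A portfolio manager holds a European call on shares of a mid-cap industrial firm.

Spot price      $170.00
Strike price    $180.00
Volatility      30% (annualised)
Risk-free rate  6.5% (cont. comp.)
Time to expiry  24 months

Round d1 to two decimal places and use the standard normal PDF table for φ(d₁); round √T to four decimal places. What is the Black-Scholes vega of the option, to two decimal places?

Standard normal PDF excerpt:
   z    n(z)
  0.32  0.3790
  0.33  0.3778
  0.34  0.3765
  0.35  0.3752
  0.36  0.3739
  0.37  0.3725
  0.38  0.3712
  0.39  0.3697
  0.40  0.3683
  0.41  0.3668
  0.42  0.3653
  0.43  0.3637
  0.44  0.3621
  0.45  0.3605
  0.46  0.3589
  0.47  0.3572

T = 2;  σ√T = 0.4243
d₁ = [ln(170/180) + (0.065 + 0.3²/2)·2] / 0.4243 = [-0.0572 + 0.2200] / 0.4243 = 0.3838 ⇒ 0.38
√T = √2 = 1.4142
φ(d₁) = φ(0.38) = 0.3712
vega = S·φ(d₁)·√T = 170·0.3712·1.4142 = 89.2417
(The put has the same vega.)

89.24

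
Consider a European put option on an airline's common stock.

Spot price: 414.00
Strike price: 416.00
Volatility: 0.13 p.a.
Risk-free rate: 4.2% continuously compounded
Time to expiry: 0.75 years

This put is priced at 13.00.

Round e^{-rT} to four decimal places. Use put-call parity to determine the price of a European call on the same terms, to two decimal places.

23.90

exp(−rT) = exp(−0.042·0.75) = 0.9690
Put-call parity: C − P = S − K·e^(−rT) = 414 − 416·0.9690 = 414 − 403.1040 = 10.8960
C = P + (C − P) = 13.00 + (10.8960) = 23.8960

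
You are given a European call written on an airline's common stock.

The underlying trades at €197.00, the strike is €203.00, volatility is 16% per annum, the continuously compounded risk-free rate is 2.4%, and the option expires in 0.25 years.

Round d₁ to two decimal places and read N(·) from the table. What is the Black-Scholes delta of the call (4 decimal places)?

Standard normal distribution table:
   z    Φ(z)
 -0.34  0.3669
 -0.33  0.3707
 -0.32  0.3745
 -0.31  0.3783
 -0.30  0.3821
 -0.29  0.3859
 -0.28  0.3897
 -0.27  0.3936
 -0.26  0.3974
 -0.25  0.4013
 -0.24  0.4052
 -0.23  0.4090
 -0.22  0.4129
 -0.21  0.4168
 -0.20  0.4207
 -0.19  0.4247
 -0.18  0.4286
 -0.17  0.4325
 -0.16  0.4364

σ√T = 0.16·√0.25 = 0.0800
d₁ = [ln(197/203) + (0.024 + ½·0.16²)·0.25] / (σ√T) = (-0.0300 + 0.0092) / 0.0800 = -0.2600 → -0.26
N(d₁) = N(-0.26) = 0.3974
Δ_call = N(d₁) = 0.3974

0.3974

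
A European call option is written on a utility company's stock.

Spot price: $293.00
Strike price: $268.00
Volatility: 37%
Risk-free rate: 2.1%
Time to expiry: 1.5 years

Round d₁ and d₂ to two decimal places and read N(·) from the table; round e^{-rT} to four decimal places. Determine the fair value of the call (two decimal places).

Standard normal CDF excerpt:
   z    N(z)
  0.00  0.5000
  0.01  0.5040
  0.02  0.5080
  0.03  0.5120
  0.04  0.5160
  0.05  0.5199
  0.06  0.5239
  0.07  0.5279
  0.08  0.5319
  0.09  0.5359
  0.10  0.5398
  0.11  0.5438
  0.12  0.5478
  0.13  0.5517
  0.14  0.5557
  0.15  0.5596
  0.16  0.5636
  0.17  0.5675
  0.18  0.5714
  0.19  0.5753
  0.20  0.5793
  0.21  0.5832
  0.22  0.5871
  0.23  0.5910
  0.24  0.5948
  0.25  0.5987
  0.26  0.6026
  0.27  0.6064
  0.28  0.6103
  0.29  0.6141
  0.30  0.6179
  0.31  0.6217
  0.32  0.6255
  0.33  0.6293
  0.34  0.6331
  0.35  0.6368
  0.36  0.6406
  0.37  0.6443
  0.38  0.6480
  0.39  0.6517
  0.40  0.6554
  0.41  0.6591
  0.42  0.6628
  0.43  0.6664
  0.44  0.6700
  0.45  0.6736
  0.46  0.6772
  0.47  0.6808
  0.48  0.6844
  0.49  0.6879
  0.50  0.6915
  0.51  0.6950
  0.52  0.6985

$67.55

σ√T = 0.37 × 1.2247 = 0.4532
d₁ = [ln(293/268) + (0.021 + ½·0.37²)·1.5] / (σ√T) = (0.0892 + 0.1342) / 0.4532 = 0.4929 ⇒ 0.49
d₂ = 0.4929 − 0.4532 = 0.0397 ⇒ 0.04
e^(−rT) = e^(−0.021·1.5) = 0.9690
N(d₁) = N(0.49) = 0.6879;  N(d₂) = N(0.04) = 0.5160
C = 293·0.6879 − 268·0.9690·0.5160 = 201.5547 − 134.0011 = 67.5536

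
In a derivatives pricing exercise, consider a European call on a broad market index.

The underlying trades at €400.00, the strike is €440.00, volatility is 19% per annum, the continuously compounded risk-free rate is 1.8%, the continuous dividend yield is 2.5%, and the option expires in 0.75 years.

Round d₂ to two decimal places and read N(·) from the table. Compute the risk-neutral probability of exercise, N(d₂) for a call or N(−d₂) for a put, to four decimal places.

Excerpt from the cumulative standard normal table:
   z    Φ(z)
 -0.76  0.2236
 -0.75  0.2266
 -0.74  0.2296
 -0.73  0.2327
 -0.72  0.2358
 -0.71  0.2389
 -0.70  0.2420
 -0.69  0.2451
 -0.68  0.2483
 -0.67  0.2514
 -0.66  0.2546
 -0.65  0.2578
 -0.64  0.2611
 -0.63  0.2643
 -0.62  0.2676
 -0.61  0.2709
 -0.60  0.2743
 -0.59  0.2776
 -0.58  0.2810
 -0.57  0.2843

0.2451

σ√T = 0.19·√0.75 = 0.1645
d₁ = [ln(400/440) + (0.018 − 0.025 + ½·0.19²)·0.75] / (σ√T) = (-0.0953 + 0.0083) / 0.1645 = -0.5289 ≈ -0.53
d₂ = -0.5289 − 0.1645 = -0.6934 ≈ -0.69
Risk-neutral Pr[S_T > K] = N(d₂) = N(-0.69) = 0.2451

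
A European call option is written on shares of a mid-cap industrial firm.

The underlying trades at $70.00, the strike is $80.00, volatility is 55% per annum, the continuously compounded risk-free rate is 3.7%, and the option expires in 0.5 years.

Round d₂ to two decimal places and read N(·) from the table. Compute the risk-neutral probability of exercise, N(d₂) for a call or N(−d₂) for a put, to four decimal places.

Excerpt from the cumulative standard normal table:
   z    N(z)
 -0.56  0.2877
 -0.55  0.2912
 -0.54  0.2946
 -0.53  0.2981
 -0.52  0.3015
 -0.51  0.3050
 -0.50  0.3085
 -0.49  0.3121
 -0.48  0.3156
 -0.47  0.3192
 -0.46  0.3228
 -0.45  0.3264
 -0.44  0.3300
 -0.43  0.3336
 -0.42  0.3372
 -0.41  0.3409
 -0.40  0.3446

σ√T = 0.55 × 0.7071 = 0.3889
d₁ = [ln(70/80) + (0.037 + ½·0.55²)·0.5] / (σ√T) = (-0.1335 + 0.0941) / 0.3889 = -0.1013 ⇒ -0.10
d₂ = -0.1013 − 0.3889 = -0.4902 ⇒ -0.49
Pr(exercise) under Q = N(d₂) = 0.3121

0.3121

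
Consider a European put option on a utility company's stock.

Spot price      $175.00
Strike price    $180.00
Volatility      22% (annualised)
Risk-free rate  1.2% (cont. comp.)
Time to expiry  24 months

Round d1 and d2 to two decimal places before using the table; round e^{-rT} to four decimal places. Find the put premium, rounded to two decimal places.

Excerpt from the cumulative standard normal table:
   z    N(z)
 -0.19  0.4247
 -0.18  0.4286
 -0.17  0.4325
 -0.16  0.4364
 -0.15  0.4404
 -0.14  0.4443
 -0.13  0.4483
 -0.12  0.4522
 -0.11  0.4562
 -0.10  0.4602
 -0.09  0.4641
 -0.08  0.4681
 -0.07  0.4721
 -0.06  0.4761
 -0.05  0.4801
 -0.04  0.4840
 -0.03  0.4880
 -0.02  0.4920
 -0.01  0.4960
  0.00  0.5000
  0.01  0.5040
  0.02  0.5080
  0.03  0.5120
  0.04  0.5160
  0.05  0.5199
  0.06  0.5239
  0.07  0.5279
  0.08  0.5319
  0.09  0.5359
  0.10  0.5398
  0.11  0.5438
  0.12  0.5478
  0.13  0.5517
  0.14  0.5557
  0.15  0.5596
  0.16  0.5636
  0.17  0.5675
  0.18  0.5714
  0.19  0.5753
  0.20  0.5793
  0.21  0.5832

$21.98

σ√T = 0.22 × 1.4142 = 0.3111
d₁ = [ln(175/180) + (0.012 + 0.22²/2)·2] / 0.3111 = [-0.0282 + 0.0724] / 0.3111 = 0.1422 ⇒ 0.14
d₂ = d₁ − σ√T = 0.1422 − 0.3111 = -0.1690 ⇒ -0.17
e^(−rT) = e^(−0.012·2) = 0.9763
N(−d₂) = N(0.17) = 0.5675;  N(−d₁) = N(-0.14) = 0.4443
P = 180·0.9763·0.5675 − 175·0.4443 = 99.7290 − 77.7525 = 21.9765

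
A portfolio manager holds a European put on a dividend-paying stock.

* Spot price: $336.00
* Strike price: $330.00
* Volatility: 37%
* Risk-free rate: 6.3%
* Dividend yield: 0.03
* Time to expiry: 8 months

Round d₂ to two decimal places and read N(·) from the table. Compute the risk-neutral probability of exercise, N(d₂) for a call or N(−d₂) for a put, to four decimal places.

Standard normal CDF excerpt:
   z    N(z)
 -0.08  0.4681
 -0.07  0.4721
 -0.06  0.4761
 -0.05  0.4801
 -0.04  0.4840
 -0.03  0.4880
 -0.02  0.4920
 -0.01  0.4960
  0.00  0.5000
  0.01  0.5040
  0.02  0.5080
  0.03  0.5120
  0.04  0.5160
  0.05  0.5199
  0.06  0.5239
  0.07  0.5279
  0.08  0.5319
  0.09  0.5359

0.5080

σ√T = 0.37·√0.6667 = 0.3021
d₁ = [ln(336/330) + (0.063 − 0.03 + 0.37²/2)·0.6667] / 0.3021 = [0.0180 + 0.0676] / 0.3021 = 0.2835 ≈ 0.28
d₂ = d₁ − σ√T = 0.2835 − 0.3021 = -0.0186 ≈ -0.02
Pr(exercise) under Q = N(−d₂) = N(0.02) = 0.5080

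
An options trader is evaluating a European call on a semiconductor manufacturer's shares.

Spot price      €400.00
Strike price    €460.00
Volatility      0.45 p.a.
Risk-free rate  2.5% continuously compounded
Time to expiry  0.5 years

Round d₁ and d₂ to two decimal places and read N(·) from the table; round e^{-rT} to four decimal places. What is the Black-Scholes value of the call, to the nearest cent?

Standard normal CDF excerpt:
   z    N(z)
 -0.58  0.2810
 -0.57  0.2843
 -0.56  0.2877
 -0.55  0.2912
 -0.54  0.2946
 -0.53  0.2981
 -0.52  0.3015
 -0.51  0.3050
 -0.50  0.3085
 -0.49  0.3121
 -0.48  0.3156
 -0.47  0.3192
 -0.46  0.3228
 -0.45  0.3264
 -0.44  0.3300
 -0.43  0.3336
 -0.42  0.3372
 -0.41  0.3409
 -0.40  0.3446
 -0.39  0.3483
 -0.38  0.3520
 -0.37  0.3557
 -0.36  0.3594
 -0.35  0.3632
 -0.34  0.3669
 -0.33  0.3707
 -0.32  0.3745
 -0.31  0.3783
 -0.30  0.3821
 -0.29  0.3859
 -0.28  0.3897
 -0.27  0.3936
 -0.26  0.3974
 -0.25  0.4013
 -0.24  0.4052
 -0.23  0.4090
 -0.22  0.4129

T = 0.5;  σ√T = 0.3182
d₁ = [ln(400/460) + (0.025 + 0.45²/2)·0.5] / 0.3182 = [-0.1398 + 0.0631] / 0.3182 = -0.2408 ⇒ -0.24
d₂ = d₁ − σ√T = -0.2408 − 0.3182 = -0.5590 ⇒ -0.56
exp(−rT) = exp(−0.025·0.5) = 0.9876
N(d₁) = N(-0.24) = 0.4052;  N(d₂) = N(-0.56) = 0.2877
C = 400·0.4052 − 460·0.9876·0.2877 = 162.0800 − 130.7010 = 31.3790

€31.38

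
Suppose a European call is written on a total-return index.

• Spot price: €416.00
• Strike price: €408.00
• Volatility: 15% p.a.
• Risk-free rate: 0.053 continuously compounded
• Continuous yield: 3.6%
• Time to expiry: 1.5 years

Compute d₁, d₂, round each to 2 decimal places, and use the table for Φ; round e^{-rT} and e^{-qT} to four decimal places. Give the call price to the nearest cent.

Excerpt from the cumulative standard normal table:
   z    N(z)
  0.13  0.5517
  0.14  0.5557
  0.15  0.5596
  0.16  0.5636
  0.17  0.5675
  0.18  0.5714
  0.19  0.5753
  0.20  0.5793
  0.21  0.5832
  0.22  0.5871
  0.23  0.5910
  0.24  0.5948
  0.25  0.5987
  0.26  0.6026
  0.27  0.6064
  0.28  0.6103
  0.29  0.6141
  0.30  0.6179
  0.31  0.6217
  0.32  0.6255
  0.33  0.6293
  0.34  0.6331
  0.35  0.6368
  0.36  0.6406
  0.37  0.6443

T = 1.5;  σ√T = 0.1837
ln(S/K) + (r − q + σ²/2)T = ln(416/408) + (0.053 − 0.036 + 0.15²/2)·1.5 = 0.0194 + 0.0424 = 0.0618
d₁ = 0.0618 / 0.1837 = 0.3364 ≈ 0.34
d₂ = d₁ − σ√T = 0.3364 − 0.1837 = 0.1526 ≈ 0.15
e^(−qT) = e^(−0.036·1.5) = 0.9474;  e^(−rT) = e^(−0.053·1.5) = 0.9236
N(d₁) = N(0.34) = 0.6331;  N(d₂) = N(0.15) = 0.5596
C = 416·0.9474·0.6331 − 408·0.9236·0.5596 = 249.5164 − 210.8734 = 38.6430

€38.64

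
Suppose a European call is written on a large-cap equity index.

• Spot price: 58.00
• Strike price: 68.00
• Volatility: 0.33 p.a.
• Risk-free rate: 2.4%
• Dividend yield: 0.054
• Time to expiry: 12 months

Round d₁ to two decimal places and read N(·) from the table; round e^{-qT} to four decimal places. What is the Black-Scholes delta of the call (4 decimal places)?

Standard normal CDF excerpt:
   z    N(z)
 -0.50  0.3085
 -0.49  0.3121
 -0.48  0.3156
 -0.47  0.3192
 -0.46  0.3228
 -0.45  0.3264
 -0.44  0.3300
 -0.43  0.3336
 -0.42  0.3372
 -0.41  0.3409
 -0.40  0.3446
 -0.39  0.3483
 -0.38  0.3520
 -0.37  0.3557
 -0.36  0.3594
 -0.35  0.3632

0.3230

σ√T = 0.33·√1 = 0.3300
d₁ = [ln(58/68) + (0.024 − 0.054 + ½·0.33²)·1] / (σ√T) = (-0.1591 + 0.0245) / 0.3300 = -0.4079 which rounds to -0.41
N(d₁) = N(-0.41) = 0.3409
Δ_call = e^(−qT)·N(d₁) = 0.9474·0.3409 = 0.3230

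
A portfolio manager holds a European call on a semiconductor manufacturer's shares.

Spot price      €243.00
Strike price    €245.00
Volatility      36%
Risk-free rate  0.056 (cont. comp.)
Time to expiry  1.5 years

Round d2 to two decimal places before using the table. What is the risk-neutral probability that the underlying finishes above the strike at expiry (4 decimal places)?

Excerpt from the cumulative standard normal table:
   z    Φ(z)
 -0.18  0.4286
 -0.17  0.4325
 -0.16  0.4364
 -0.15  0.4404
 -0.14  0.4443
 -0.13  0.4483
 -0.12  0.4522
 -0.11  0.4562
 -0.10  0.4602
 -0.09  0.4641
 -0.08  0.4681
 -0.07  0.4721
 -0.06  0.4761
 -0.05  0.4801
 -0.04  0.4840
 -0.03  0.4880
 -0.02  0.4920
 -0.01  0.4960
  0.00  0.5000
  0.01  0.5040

0.4801

σ√T = 0.36 × 1.2247 = 0.4409
d₁ = [ln(243/245) + (0.056 + ½·0.36²)·1.5] / (σ√T) = (-0.0082 + 0.1812) / 0.4409 = 0.3924 ⇒ 0.39
d₂ = 0.3924 − 0.4409 = -0.0485 ⇒ -0.05
Risk-neutral Pr[S_T > K] = N(d₂) = N(-0.05) = 0.4801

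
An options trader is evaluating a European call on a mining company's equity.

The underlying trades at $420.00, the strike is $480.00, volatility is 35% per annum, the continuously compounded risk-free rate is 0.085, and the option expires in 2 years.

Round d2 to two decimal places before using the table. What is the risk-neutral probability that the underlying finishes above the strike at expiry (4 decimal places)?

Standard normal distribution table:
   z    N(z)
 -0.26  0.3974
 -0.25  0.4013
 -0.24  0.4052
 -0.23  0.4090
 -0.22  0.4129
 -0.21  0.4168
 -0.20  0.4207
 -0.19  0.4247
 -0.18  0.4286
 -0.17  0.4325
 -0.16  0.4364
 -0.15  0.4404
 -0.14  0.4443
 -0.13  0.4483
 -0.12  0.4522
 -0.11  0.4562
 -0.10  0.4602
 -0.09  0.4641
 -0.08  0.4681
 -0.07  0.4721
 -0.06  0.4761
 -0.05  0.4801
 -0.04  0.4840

0.4325

T = 2;  σ√T = 0.4950
d₁ = [ln(420/480) + (0.085 + ½·0.35²)·2] / (σ√T) = (-0.1335 + 0.2925) / 0.4950 = 0.3212 → 0.32
d₂ = 0.3212 − 0.4950 = -0.1738 → -0.17
Risk-neutral Pr[S_T > K] = N(d₂) = N(-0.17) = 0.4325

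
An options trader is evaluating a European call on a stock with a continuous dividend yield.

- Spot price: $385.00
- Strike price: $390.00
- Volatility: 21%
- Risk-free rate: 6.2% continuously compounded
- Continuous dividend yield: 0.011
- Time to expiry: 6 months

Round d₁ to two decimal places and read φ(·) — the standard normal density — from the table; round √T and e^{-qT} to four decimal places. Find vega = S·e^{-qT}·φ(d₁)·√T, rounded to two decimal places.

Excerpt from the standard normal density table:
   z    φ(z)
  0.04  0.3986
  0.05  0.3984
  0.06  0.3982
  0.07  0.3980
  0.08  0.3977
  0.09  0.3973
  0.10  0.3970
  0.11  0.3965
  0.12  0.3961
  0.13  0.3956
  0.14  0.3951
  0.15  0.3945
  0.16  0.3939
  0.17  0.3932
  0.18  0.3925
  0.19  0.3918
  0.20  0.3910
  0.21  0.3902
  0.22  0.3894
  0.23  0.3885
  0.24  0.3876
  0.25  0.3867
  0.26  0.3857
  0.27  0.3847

106.64

T = 0.5;  σ√T = 0.1485
d₁ = [ln(385/390) + (0.062 − 0.011 + 0.21²/2)·0.5] / 0.1485 = [-0.0129 + 0.0365] / 0.1485 = 0.1591 ⇒ 0.16
√T = √0.5 = 0.7071
φ(d₁) = φ(0.16) = 0.3939
exp(−qT) = exp(−0.011·0.5) = 0.9945
vega = S·exp(−qT)·φ(d₁)·√T = 385·0.9945·0.3939·0.7071 = 106.6430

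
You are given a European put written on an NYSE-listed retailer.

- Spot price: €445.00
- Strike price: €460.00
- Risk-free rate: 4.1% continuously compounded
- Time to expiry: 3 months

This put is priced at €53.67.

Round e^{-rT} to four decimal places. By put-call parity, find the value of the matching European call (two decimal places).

exp(−rT) = exp(−0.041·0.25) = 0.9898
Put-call parity: C − P = S − K·e^(−rT) = 445 − 460·0.9898 = 445 − 455.3080 = -10.3080
C = P + (C − P) = 53.67 + (-10.3080) = 43.3620

€43.36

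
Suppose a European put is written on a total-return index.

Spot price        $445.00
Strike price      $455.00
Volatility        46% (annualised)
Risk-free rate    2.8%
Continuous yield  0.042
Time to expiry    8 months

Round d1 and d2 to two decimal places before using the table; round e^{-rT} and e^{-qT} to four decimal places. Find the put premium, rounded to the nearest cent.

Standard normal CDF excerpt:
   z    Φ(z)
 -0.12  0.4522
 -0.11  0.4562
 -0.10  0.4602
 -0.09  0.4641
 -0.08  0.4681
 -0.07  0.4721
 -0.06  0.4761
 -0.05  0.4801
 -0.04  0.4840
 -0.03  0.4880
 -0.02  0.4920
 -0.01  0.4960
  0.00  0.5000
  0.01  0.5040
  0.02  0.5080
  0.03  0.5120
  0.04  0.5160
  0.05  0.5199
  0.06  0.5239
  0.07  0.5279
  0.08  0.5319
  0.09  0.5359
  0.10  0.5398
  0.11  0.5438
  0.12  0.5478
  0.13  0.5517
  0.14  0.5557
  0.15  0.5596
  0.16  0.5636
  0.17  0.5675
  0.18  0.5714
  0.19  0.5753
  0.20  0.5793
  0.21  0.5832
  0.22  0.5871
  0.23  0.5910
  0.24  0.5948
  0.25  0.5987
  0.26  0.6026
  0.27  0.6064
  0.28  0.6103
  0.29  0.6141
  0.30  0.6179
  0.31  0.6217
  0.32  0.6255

σ√T = 0.46 × 0.8165 = 0.3756
d₁ = [ln(445/455) + (0.028 − 0.042 + 0.46²/2)·0.6667] / 0.3756 = [-0.0222 + 0.0612] / 0.3756 = 0.1038 → 0.10
d₂ = d₁ − σ√T = 0.1038 − 0.3756 = -0.2718 → -0.27
e^(−qT) = e^(−0.042·0.6667) = 0.9724;  e^(−rT) = e^(−0.028·0.6667) = 0.9815
N(−d₂) = N(0.27) = 0.6064;  N(−d₁) = N(-0.10) = 0.4602
P = 455·0.9815·0.6064 − 445·0.9724·0.4602 = 270.8076 − 199.1368 = 71.6708

$71.67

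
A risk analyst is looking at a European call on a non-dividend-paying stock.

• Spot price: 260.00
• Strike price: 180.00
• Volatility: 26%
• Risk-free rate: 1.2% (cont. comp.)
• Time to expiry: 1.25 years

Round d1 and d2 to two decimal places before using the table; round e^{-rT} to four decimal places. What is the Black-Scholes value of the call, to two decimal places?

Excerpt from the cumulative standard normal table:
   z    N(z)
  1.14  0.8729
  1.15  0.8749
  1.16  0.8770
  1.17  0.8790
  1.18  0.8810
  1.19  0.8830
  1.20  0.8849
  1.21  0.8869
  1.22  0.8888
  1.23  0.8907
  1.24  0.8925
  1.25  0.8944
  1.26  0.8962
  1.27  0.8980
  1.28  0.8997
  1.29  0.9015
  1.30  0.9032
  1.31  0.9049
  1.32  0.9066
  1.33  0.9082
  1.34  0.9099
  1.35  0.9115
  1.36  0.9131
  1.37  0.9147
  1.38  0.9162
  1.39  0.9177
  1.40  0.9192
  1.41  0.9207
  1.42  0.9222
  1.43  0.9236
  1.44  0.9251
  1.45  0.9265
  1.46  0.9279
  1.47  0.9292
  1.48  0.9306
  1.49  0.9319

σ√T = 0.26 × 1.1180 = 0.2907
d₁ = [ln(260/180) + (0.012 + ½·0.26²)·1.25] / (σ√T) = (0.3677 + 0.0573) / 0.2907 = 1.4620 ⇒ 1.46
d₂ = 1.4620 − 0.2907 = 1.1713 ⇒ 1.17
e^(−rT) = e^(−0.012·1.25) = 0.9851
N(d₁) = N(1.46) = 0.9279;  N(d₂) = N(1.17) = 0.8790
C = 260·0.9279 − 180·0.9851·0.8790 = 241.2540 − 155.8625 = 85.3915

85.39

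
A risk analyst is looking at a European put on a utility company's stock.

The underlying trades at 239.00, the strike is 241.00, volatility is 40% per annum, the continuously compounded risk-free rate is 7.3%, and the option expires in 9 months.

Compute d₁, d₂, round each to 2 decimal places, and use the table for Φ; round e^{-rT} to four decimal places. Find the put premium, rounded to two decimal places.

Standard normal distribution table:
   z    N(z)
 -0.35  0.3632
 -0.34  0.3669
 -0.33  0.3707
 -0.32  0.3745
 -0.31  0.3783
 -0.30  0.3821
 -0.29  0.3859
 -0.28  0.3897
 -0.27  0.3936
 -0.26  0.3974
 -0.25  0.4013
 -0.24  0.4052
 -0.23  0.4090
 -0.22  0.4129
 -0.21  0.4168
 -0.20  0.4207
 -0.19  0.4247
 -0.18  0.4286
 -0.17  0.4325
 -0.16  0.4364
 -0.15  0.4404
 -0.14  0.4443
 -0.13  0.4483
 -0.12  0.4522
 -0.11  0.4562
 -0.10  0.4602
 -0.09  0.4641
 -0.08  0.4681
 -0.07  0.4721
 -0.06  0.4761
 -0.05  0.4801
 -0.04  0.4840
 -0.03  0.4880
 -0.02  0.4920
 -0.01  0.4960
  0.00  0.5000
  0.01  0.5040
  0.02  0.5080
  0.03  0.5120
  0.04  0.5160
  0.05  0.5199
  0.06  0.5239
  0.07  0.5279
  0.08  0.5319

σ√T = 0.4 × 0.8660 = 0.3464
d₁ = [ln(239/241) + (0.073 + 0.4²/2)·0.75] / 0.3464 = [-0.0083 + 0.1148] / 0.3464 = 0.3072 ≈ 0.31
d₂ = d₁ − σ√T = 0.3072 − 0.3464 = -0.0392 ≈ -0.04
e^(−rT) = e^(−0.073·0.75) = 0.9467
N(−d₂) = N(0.04) = 0.5160;  N(−d₁) = N(-0.31) = 0.3783
P = 241·0.9467·0.5160 − 239·0.3783 = 117.7278 − 90.4137 = 27.3141

27.31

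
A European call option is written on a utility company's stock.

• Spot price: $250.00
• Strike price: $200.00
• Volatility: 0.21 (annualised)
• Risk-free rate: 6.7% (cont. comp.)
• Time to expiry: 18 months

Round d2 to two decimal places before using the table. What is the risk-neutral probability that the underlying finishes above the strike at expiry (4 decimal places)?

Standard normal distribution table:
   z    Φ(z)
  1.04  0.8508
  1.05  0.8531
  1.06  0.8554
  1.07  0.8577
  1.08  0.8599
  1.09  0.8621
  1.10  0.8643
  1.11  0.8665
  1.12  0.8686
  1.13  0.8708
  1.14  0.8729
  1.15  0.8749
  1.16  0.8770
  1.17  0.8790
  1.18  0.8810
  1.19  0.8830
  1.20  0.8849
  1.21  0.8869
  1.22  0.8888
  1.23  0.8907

T = 1.5;  σ√T = 0.2572
ln(S/K) + (r + σ²/2)T = ln(250/200) + (0.067 + 0.21²/2)·1.5 = 0.2231 + 0.1336 = 0.3567
d₁ = 0.3567 / 0.2572 = 1.3869 → 1.39
d₂ = d₁ − σ√T = 1.3869 − 0.2572 = 1.1298 → 1.13
Risk-neutral Pr[S_T > K] = N(d₂) = N(1.13) = 0.8708

0.8708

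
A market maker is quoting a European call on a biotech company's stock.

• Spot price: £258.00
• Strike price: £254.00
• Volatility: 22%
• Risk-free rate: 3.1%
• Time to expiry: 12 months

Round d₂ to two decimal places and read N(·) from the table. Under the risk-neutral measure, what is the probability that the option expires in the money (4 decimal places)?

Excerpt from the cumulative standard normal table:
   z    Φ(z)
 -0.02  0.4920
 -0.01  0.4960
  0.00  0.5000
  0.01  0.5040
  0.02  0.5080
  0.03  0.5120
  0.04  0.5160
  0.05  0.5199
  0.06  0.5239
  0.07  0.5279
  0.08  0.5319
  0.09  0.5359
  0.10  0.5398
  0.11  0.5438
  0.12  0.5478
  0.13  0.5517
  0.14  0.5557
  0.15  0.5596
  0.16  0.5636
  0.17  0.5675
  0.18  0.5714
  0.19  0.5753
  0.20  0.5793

0.5398

σ√T = 0.22 × 1.0000 = 0.2200
d₁ = [ln(258/254) + (0.031 + ½·0.22²)·1] / (σ√T) = (0.0156 + 0.0552) / 0.2200 = 0.3219 ≈ 0.32
d₂ = 0.3219 − 0.2200 = 0.1019 ≈ 0.10
Risk-neutral Pr[S_T > K] = N(d₂) = N(0.10) = 0.5398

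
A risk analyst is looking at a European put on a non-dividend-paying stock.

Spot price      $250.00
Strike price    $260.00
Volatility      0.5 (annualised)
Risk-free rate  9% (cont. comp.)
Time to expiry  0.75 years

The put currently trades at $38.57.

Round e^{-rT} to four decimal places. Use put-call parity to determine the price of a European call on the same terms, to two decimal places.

e^(−rT) = e^(−0.09·0.75) = 0.9347
Put-call parity: C − P = S − K·e^(−rT) = 250 − 260·0.9347 = 250 − 243.0220 = 6.9780
C = P + (C − P) = 38.57 + (6.9780) = 45.5480

$45.55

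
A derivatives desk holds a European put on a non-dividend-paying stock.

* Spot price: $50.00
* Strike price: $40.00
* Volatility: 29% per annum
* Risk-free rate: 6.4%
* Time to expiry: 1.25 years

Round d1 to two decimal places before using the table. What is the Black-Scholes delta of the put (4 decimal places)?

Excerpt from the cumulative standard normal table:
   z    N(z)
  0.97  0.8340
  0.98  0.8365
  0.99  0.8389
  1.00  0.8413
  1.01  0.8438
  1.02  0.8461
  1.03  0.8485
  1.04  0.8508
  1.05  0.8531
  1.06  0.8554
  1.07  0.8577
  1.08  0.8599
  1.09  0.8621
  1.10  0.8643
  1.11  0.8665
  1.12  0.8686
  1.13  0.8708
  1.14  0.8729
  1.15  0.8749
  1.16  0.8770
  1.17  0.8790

-0.1357

T = 1.25;  σ√T = 0.3242
d₁ = [ln(50/40) + (0.064 + 0.29²/2)·1.25] / 0.3242 = [0.2231 + 0.1326] / 0.3242 = 1.0971 ≈ 1.10
N(d₁) = N(1.10) = 0.8643
Δ_put = N(d₁) − 1 = 0.8643 − 1 = -0.1357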